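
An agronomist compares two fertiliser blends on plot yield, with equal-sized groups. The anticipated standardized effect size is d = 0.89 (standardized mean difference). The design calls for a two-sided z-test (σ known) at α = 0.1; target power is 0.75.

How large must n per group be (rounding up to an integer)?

n = 14 per group

For power 0.75 need Φ(δ − z_{0.05}) = 0.75, so δ = z_{0.05} + z_{0.25} = 1.645 + 0.674 = 2.319.
(Ignoring the negligible lower-tail rejection probability gives the usual closed-form inversion.)
δ = d·√(n/2) ⇒ n = 2(δ/d)² = 2 × (2.319 / 0.89)² = 13.58.
Round up to the next whole unit.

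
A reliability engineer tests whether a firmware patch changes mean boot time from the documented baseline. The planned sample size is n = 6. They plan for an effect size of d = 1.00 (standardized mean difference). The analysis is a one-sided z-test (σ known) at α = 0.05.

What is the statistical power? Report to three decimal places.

Noncentrality parameter: δ = d·√n = 1.00 × √6 = 2.4495
Critical value for a one-sided test at α = 0.05: z_α = 1.645.
Power = P(Z > 1.645 − δ) = Φ(0.805) = 0.7895.

Power ≈ 0.789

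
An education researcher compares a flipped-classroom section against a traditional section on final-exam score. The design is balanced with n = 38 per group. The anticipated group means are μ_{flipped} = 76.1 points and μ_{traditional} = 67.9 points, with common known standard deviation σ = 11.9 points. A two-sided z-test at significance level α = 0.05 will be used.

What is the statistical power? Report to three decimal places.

Standardized effect: d = |μ_{flipped} − μ_{traditional}| / σ = |76.1 − 67.9| / 11.9 = 0.6891
Noncentrality parameter: δ = d·√(n/2) = 0.6891 × √(38/2) = 3.0036
Critical value for a two-sided test at α = 0.05: z_{α/2} = 1.960.
Power = Φ(δ − 1.960) + Φ(−δ − 1.960) = Φ(1.044) + Φ(-4.964) = 0.8517 + 0.0000 = 0.8517.

Power ≈ 0.852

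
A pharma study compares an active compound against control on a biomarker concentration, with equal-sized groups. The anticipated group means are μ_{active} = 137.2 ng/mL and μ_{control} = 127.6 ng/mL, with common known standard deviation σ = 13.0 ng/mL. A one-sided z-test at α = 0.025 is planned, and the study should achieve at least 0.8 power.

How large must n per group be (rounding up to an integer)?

n = 29 per group

Standardized effect: d = |μ_{active} − μ_{control}| / σ = |137.2 − 127.6| / 13.0 = 0.7385
For power 0.8 need Φ(δ − z_{0.025}) = 0.8, so δ = z_{0.025} + z_{0.20} = 1.960 + 0.842 = 2.802.
δ = d·√(n/2) ⇒ n = 2(δ/d)² = 2 × (2.802 / 0.7385)² = 28.79.
Rounding up, n = 29 per group.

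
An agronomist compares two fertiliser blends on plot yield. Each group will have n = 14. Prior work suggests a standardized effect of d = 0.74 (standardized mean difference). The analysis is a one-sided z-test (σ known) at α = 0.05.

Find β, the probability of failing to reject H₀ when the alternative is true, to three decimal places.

Noncentrality parameter: δ = d·√(n/2) = 0.74 × √(14/2) = 1.9579
Critical value for a one-sided test at α = 0.05: z_α = 1.645.
Power = P(Z > 1.645 − δ) = Φ(0.313) = 0.6229.
Type II error: β = 1 − power = 1 − 0.6229 = 0.3771.

β ≈ 0.377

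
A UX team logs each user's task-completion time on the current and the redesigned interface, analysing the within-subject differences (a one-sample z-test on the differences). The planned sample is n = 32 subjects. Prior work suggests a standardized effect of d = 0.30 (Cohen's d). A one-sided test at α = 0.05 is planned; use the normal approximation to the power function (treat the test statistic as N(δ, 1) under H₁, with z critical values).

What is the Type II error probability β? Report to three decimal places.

Noncentrality parameter: λ = d·√n = 0.30 × √32 = 1.6971
Critical value for a one-sided test at α = 0.05: z_α = 1.645.
Power = P(Z > 1.645 − λ) = Φ(0.052) = 0.5208.
Type II error: β = 1 − power = 1 − 0.5208 = 0.4792.

β ≈ 0.479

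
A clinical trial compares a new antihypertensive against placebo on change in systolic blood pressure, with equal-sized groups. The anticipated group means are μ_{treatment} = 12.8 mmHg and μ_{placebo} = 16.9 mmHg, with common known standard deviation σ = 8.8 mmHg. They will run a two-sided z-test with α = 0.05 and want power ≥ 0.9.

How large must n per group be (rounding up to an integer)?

n = 97 per group

Standardized effect: d = |μ_{treatment} − μ_{placebo}| / σ = |12.8 − 16.9| / 8.8 = 0.4659
For power 0.9 need Φ(δ − z_{0.025}) = 0.9, so δ = z_{0.025} + z_{0.10} = 1.960 + 1.282 = 3.242.
(For δ > 0 the lower-tail rejection region contributes negligibly to power, so the one-term inversion is standard.)
δ = d·√(n/2) ⇒ n = 2(δ/d)² = 2 × (3.242 / 0.4659)² = 96.81.
Rounding up, n = 97 per group.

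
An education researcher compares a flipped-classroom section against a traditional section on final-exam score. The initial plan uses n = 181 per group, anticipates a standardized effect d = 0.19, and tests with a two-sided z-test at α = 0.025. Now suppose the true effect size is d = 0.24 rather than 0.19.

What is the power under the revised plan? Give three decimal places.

With d = 0.24: δ = d·√(n/2) = 0.24 × √(181/2) = 2.2832. Critical value z_{0.0125} = 2.241.
Revised power = Φ(δ − 2.241) + Φ(−δ − 2.241) = Φ(0.042) + Φ(-4.525) = 0.5167 + 0.0000 = 0.5167.

Power ≈ 0.517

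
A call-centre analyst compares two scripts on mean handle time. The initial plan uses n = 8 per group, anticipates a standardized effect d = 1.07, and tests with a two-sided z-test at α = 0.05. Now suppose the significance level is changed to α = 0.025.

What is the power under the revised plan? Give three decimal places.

Power ≈ 0.460

δ = d·√(n/2) = 1.07 × √(8/2) = 2.1400 (unchanged). New critical value: z_{0.0125} = 2.241.
Revised power = Φ(δ − 2.241) + Φ(−δ − 2.241) = Φ(-0.101) + Φ(-4.381) = 0.4596 + 0.0000 = 0.4596.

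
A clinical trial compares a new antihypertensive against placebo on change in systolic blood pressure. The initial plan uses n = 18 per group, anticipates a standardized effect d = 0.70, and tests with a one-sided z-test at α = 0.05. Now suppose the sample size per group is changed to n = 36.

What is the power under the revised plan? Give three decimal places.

Power ≈ 0.907

With n = 36 per group: δ = d·√(n/2) = 0.70 × √(36/2) = 2.9698. Critical value z_{0.05} = 1.645.
Revised power = Φ(δ − 1.645) = Φ(1.325) = 0.9074.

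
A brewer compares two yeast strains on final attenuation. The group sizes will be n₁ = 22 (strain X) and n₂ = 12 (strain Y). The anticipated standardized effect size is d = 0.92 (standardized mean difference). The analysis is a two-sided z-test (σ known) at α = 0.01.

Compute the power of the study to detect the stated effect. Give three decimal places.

Power ≈ 0.495

Noncentrality parameter: δ = d / √(1/n₁ + 1/n₂) = 0.92 / √(1/22 + 1/12) = 2.5636
Two-sided α = 0.01 → critical value z_{0.005} = 2.576.
Power = Φ(δ − 2.576) + Φ(−δ − 2.576) = Φ(-0.012) + Φ(-5.139) = 0.4951 + 0.0000 = 0.4951.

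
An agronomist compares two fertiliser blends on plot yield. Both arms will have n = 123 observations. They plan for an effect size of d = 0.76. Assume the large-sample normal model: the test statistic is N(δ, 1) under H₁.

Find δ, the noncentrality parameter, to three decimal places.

δ ≈ 5.960

δ = d·√(n/2) = 0.76 × √(123/2) = 5.9601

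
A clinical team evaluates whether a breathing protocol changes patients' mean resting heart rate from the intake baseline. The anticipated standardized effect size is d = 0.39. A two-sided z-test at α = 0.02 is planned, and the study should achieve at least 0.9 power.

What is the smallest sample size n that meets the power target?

n = 86

Set Φ(δ − 2.326) = 0.9; then δ − 2.326 = Φ⁻¹(0.9) = 1.282, giving δ = 3.608.
(For δ > 0 the lower-tail rejection region contributes negligibly to power, so the one-term inversion is standard.)
δ = d·√n ⇒ n = (δ/d)² = (3.608 / 0.39)² = 85.58.
Round up to the next whole unit.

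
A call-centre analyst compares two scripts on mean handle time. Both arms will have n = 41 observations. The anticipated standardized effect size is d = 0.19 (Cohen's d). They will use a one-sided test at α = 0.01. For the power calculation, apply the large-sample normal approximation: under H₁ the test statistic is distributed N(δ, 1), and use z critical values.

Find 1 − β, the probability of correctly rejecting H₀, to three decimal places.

Noncentrality parameter: δ = d·√(n/2) = 0.19 × √(41/2) = 0.8603
One-sided α = 0.01 → critical value z_{0.01} = 2.326.
Power = Φ(δ − 2.326) = Φ(-1.466) = 0.0713.

Power ≈ 0.071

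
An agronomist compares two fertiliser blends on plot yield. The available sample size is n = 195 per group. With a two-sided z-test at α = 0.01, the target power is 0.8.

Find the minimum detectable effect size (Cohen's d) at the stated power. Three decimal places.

Required noncentrality: δ = z_{0.005} + z_{0.20} = 2.576 + 0.842 = 3.417.
(Lower-tail contribution to power is negligible for δ > 0.)
δ = d·√(n/2) ⇒ d = δ/√(n/2) = 3.417/√(195/2) = 0.3461.

d ≈ 0.346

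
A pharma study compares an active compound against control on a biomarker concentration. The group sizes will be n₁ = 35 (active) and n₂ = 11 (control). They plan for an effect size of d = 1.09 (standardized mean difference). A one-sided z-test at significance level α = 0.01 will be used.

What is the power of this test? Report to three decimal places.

Noncentrality parameter: δ = d / √(1/n₁ + 1/n₂) = 1.09 / √(1/35 + 1/11) = 3.1534
One-sided α = 0.01 → critical value z_{0.01} = 2.326.
Power = Φ(δ − 2.326) = Φ(0.827) = 0.7959.

Power ≈ 0.796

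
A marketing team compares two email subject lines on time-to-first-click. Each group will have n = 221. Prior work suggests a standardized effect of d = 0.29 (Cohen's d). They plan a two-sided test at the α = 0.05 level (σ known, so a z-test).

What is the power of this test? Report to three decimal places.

Power ≈ 0.862

Noncentrality parameter: δ = d·√(n/2) = 0.29 × √(221/2) = 3.0485
Two-sided α = 0.05 → critical value z_{0.025} = 1.960.
Power = Φ(δ − 1.960) + Φ(−δ − 1.960) = Φ(1.088) + Φ(-5.008) = 0.8618 + 0.0000 = 0.8618.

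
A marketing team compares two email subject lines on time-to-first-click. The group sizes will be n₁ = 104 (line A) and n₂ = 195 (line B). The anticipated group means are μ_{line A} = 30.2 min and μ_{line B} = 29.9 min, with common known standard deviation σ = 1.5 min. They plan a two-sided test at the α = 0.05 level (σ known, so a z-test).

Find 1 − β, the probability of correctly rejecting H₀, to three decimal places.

Standardized effect: d = |μ_{line A} − μ_{line B}| / σ = |30.2 − 29.9| / 1.5 = 0.2000
Noncentrality parameter: δ = d / √(1/n₁ + 1/n₂) = 0.2000 / √(1/104 + 1/195) = 1.6471
Two-sided α = 0.05 → critical value z_{0.025} = 1.960.
Power = Φ(δ − 1.960) + Φ(−δ − 1.960) = Φ(-0.313) + Φ(-3.607) = 0.3772 + 0.0002 = 0.3774.

Power ≈ 0.377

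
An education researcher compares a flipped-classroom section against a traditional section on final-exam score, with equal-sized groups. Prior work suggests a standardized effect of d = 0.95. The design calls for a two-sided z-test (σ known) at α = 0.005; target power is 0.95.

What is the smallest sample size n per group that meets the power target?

For power 0.95 need Φ(δ − z_{0.0025}) = 0.95, so δ = z_{0.0025} + z_{0.05} = 2.807 + 1.645 = 4.452.
(For δ > 0 the lower-tail rejection region contributes negligibly to power, so the one-term inversion is standard.)
δ = d·√(n/2) ⇒ n = 2(δ/d)² = 2 × (4.452 / 0.95)² = 43.92.
Rounding up, n = 44 per group.

n = 44 per group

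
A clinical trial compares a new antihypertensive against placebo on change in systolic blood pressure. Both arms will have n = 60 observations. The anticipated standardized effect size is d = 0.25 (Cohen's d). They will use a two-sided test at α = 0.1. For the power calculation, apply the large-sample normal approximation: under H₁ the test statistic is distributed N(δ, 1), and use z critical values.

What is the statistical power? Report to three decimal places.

Power ≈ 0.393

Noncentrality parameter: δ = d·√(n/2) = 0.25 × √(60/2) = 1.3693
Two-sided α = 0.1 → critical value z_{0.05} = 1.645.
Power = Φ(δ − 1.645) + Φ(−δ − 1.645) = Φ(-0.276) + Φ(-3.014) = 0.3914 + 0.0013 = 0.3927.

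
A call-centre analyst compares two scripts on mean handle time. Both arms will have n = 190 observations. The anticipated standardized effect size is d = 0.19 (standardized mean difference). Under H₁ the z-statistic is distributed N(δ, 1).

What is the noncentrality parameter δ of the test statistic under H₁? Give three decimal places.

δ = d·√(n/2) = 0.19 × √(190/2) = 1.8519

δ ≈ 1.852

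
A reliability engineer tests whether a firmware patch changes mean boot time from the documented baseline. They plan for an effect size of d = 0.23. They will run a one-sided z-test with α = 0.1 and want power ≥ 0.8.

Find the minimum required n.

n = 86

For power 0.8 need Φ(δ − z_{0.1}) = 0.8, so δ = z_{0.1} + z_{0.20} = 1.282 + 0.842 = 2.123.
δ = d·√n ⇒ n = (δ/d)² = (2.123 / 0.23)² = 85.21.
Round up to the next whole unit.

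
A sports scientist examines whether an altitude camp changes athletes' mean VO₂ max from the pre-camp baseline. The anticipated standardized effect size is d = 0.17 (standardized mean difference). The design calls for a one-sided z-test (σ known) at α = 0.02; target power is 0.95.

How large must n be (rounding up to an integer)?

For power 0.95 need Φ(δ − z_{0.02}) = 0.95, so δ = z_{0.02} + z_{0.05} = 2.054 + 1.645 = 3.699.
δ = d·√n ⇒ n = (δ/d)² = (3.699 / 0.17)² = 473.34.
Round up to the next whole unit.

n = 474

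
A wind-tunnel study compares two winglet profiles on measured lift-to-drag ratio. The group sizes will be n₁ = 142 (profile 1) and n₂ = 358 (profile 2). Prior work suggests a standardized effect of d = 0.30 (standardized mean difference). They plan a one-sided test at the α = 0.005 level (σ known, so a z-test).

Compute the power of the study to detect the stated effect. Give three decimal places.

Power ≈ 0.673

Noncentrality parameter: δ = d / √(1/n₁ + 1/n₂) = 0.30 / √(1/142 + 1/358) = 3.0250
Critical value for a one-sided test at α = 0.005: z_α = 2.576.
Power = P(Z > 2.576 − δ) = Φ(0.449) = 0.6733.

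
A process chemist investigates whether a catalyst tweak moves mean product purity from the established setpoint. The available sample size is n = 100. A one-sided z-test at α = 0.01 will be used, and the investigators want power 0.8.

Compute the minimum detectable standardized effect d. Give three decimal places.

d ≈ 0.317

Required noncentrality: δ = z_{0.01} + z_{0.20} = 2.326 + 0.842 = 3.168.
δ = d·√n ⇒ d = δ/√n = 3.168/√100 = 0.3168.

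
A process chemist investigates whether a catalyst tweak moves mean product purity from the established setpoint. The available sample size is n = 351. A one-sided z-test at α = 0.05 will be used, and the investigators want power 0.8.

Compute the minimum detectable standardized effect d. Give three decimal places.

d ≈ 0.133

Required noncentrality: δ = z_{0.05} + z_{0.20} = 1.645 + 0.842 = 2.486.
δ = d·√n ⇒ d = δ/√n = 2.486/√351 = 0.1327.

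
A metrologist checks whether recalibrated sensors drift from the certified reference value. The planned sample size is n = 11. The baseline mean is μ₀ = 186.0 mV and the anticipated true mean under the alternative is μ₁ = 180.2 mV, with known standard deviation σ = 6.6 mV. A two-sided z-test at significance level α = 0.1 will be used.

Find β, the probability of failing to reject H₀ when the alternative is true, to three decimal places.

Standardized effect: d = |μ₁ − μ₀| / σ = |180.2 − 186.0| / 6.6 = 0.8788
Noncentrality parameter: λ = d·√n = 0.8788 × √11 = 2.9146
Critical value for a two-sided test at α = 0.1: z_{α/2} = 1.645.
Power = Φ(λ − 1.645) + Φ(−λ − 1.645) = Φ(1.270) + Φ(-4.559) = 0.8979 + 0.0000 = 0.8979.
Type II error: β = 1 − power = 1 − 0.8979 = 0.1021.

β ≈ 0.102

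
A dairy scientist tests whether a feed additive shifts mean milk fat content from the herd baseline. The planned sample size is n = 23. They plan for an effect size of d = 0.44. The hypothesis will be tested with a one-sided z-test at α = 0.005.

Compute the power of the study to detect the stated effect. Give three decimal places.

Noncentrality parameter: δ = d·√n = 0.44 × √23 = 2.1102
Critical value for a one-sided test at α = 0.005: z_α = 2.576.
Power = P(Z > 2.576 − δ) = Φ(-0.466) = 0.3207.

Power ≈ 0.321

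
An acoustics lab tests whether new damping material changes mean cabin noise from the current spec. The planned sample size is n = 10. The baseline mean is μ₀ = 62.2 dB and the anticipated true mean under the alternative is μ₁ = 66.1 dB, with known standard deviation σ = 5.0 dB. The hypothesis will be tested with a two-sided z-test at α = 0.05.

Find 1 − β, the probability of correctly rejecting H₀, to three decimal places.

Power ≈ 0.694

Standardized effect: d = |μ₁ − μ₀| / σ = |66.1 − 62.2| / 5.0 = 0.7800
Noncentrality parameter: δ = d·√n = 0.7800 × √10 = 2.4666
Critical value for a two-sided test at α = 0.05: z_{α/2} = 1.960.
Power = Φ(δ − 1.960) + Φ(−δ − 1.960) = Φ(0.507) + Φ(-4.427) = 0.6938 + 0.0000 = 0.6938.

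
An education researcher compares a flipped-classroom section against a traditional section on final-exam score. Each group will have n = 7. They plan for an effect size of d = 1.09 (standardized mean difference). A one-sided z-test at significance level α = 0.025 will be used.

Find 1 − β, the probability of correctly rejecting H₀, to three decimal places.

Power ≈ 0.532

Noncentrality parameter: δ = d·√(n/2) = 1.09 × √(7/2) = 2.0392
One-sided α = 0.025 → critical value z_{0.025} = 1.960.
Power = P(Z > 1.960 − δ) = Φ(0.079) = 0.5316.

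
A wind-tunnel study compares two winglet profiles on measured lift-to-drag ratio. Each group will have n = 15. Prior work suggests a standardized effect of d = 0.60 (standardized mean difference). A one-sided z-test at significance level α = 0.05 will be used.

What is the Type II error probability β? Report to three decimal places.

Noncentrality parameter: δ = d·√(n/2) = 0.60 × √(15/2) = 1.6432
One-sided α = 0.05 → critical value z_{0.05} = 1.645.
Power = Φ(δ − 1.645) = Φ(-0.002) = 0.4993.
Type II error: β = 1 − power = 1 − 0.4993 = 0.5007.

β ≈ 0.501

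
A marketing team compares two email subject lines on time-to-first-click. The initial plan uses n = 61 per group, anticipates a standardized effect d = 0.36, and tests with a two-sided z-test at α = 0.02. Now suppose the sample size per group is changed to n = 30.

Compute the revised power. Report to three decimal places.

Power ≈ 0.176

With n = 30 per group: δ = d·√(n/2) = 0.36 × √(30/2) = 1.3943. Critical value z_{0.01} = 2.326.
Revised power = Φ(δ − 2.326) + Φ(−δ − 2.326) = Φ(-0.932) + Φ(-3.721) = 0.1756 + 0.0001 = 0.1757.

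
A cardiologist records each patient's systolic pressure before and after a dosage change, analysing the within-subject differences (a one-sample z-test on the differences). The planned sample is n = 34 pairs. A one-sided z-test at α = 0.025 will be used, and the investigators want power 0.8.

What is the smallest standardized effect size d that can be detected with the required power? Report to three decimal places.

d ≈ 0.480

Need Φ(δ − 1.960) = 0.8, so δ = 1.960 + 0.842 = 2.802.
δ = d·√n ⇒ d = δ/√n = 2.802/√34 = 0.4805.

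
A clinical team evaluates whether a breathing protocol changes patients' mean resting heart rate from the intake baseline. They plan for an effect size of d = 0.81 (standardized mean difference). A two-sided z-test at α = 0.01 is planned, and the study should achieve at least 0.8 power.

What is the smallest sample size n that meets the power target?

Set Φ(δ − 2.576) = 0.8; then δ − 2.576 = Φ⁻¹(0.8) = 0.842, giving δ = 3.417.
(For δ > 0 the lower-tail rejection region contributes negligibly to power, so the one-term inversion is standard.)
δ = d·√n ⇒ n = (δ/d)² = (3.417 / 0.81)² = 17.80.
Round up to the next whole unit.

n = 18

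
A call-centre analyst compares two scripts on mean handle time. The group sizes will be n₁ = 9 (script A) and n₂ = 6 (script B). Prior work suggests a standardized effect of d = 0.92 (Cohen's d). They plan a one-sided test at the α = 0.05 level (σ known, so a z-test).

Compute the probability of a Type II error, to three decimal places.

β ≈ 0.460

Noncentrality parameter: δ = d / √(1/n₁ + 1/n₂) = 0.92 / √(1/9 + 1/6) = 1.7456
One-sided α = 0.05 → critical value z_{0.05} = 1.645.
Power = P(Z > 1.645 − δ) = Φ(0.101) = 0.5401.
Type II error: β = 1 − power = 1 − 0.5401 = 0.4599.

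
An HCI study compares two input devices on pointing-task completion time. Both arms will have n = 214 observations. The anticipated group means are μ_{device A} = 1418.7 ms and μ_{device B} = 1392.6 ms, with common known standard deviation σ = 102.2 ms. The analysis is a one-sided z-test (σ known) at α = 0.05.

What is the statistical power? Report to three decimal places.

Standardized effect: d = |μ_{device A} − μ_{device B}| / σ = |1418.7 − 1392.6| / 102.2 = 0.2554
Noncentrality parameter: δ = d·√(n/2) = 0.2554 × √(214/2) = 2.6417
One-sided α = 0.05 → critical value z_{0.05} = 1.645.
Power = Φ(δ − 1.645) = Φ(0.997) = 0.8406.

Power ≈ 0.841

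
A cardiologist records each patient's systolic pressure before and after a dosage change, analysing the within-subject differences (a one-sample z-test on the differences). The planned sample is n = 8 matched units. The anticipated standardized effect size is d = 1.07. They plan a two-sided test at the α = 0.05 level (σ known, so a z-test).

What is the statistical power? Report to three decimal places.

Noncentrality parameter: δ = d·√n = 1.07 × √8 = 3.0264
Two-sided α = 0.05 → critical value z_{0.025} = 1.960.
Power = Φ(δ − 1.960) + Φ(−δ − 1.960) = Φ(1.066) + Φ(-4.986) = 0.8569 + 0.0000 = 0.8569.

Power ≈ 0.857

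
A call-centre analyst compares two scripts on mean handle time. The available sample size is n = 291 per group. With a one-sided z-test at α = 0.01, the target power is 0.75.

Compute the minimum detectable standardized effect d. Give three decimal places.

d ≈ 0.249

Required noncentrality: δ = z_{0.01} + z_{0.25} = 2.326 + 0.674 = 3.001.
δ = d·√(n/2) ⇒ d = δ/√(n/2) = 3.001/√(291/2) = 0.2488.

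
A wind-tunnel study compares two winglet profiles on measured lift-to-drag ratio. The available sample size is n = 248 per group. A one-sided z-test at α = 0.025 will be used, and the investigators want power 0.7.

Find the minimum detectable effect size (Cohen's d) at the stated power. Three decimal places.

d ≈ 0.223

Need Φ(δ − 1.960) = 0.7, so δ = 1.960 + 0.524 = 2.484.
δ = d·√(n/2) ⇒ d = δ/√(n/2) = 2.484/√(248/2) = 0.2231.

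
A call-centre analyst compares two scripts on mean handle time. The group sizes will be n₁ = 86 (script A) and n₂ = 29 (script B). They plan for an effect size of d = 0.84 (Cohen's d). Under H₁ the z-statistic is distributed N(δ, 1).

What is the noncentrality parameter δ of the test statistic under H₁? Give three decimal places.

δ ≈ 3.912

δ = d / √(1/n₁ + 1/n₂) = 0.84 / √(1/86 + 1/29) = 3.9118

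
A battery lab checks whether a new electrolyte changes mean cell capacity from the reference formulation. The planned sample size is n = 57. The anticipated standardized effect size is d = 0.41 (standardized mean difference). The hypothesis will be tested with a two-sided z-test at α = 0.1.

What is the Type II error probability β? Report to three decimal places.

Noncentrality parameter: δ = d·√n = 0.41 × √57 = 3.0954
Two-sided α = 0.1 → critical value z_{0.05} = 1.645.
Power = Φ(δ − 1.645) + Φ(−δ − 1.645) = Φ(1.451) + Φ(-4.740) = 0.9266 + 0.0000 = 0.9266.
Type II error: β = 1 − power = 1 − 0.9266 = 0.0734.

β ≈ 0.073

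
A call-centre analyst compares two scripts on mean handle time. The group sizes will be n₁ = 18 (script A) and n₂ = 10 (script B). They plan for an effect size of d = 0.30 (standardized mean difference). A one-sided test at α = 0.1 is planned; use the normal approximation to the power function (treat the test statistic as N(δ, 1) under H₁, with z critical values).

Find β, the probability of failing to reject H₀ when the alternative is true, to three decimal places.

β ≈ 0.699

Noncentrality parameter: δ = d / √(1/n₁ + 1/n₂) = 0.30 / √(1/18 + 1/10) = 0.7606
Critical value for a one-sided test at α = 0.1: z_α = 1.282.
Power = P(Z > 1.282 − δ) = Φ(-0.521) = 0.3012.
Type II error: β = 1 − power = 1 − 0.3012 = 0.6988.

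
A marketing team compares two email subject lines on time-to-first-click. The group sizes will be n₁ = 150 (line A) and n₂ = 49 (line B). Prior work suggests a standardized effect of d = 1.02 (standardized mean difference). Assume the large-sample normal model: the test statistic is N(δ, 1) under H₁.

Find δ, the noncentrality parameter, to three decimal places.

δ = d / √(1/n₁ + 1/n₂) = 1.02 / √(1/150 + 1/49) = 6.1989

δ ≈ 6.199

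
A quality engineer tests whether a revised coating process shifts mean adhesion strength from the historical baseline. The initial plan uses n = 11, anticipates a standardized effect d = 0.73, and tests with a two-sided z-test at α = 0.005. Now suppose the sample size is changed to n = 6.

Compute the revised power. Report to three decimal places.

With n = 6: δ = d·√n = 0.73 × √6 = 1.7881. Critical value z_{0.0025} = 2.807.
Revised power = Φ(δ − 2.807) + Φ(−δ − 2.807) = Φ(-1.019) + Φ(-4.595) = 0.1541 + 0.0000 = 0.1541.

Power ≈ 0.154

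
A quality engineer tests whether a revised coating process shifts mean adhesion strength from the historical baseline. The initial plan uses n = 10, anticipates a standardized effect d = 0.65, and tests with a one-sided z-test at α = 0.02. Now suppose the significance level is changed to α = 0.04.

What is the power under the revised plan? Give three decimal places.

Power ≈ 0.620

δ = d·√n = 0.65 × √10 = 2.0555 (unchanged). New critical value: z_{0.04} = 1.751.
Revised power = Φ(δ − 1.751) = Φ(0.305) = 0.6197.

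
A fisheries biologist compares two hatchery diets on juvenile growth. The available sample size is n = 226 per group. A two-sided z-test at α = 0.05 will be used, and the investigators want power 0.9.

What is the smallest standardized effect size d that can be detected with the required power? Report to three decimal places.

d ≈ 0.305

Required noncentrality: δ = z_{0.025} + z_{0.10} = 1.960 + 1.282 = 3.242.
(The second rejection-region term Φ(−δ − z_{α/2}) is negligible and dropped.)
δ = d·√(n/2) ⇒ d = δ/√(n/2) = 3.242/√(226/2) = 0.3049.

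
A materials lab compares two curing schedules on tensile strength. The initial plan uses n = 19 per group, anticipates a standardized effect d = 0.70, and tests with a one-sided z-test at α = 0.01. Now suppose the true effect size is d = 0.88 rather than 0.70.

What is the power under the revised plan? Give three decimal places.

Power ≈ 0.650

With d = 0.88: δ = d·√(n/2) = 0.88 × √(19/2) = 2.7123. Critical value z_{0.01} = 2.326.
Revised power = P(Z > 2.326 − δ) = Φ(0.386) = 0.6502.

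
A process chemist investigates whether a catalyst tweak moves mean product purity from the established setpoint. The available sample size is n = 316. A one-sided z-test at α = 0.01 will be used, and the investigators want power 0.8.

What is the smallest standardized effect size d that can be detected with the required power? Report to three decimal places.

d ≈ 0.178

Required noncentrality: δ = z_{0.01} + z_{0.20} = 2.326 + 0.842 = 3.168.
δ = d·√n ⇒ d = δ/√n = 3.168/√316 = 0.1782.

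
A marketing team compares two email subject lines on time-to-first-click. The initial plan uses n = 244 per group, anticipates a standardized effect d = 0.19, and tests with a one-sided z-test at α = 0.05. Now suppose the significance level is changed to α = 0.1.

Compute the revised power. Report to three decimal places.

Power ≈ 0.793

δ = d·√(n/2) = 0.19 × √(244/2) = 2.0986 (unchanged). New critical value: z_{0.1} = 1.282.
Revised power = P(Z > 1.282 − δ) = Φ(0.817) = 0.7931.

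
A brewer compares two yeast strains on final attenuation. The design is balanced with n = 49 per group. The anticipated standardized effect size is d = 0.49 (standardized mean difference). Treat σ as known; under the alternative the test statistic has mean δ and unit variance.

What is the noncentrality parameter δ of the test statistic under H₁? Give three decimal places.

δ = d·√(n/2) = 0.49 × √(49/2) = 2.4254

δ ≈ 2.425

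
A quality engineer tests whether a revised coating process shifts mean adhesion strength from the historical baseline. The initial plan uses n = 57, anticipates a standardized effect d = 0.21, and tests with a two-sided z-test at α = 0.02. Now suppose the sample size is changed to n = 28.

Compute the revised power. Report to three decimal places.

With n = 28: δ = d·√n = 0.21 × √28 = 1.1112. Critical value z_{0.01} = 2.326.
Revised power = Φ(δ − 2.326) + Φ(−δ − 2.326) = Φ(-1.215) + Φ(-3.438) = 0.1122 + 0.0003 = 0.1125.

Power ≈ 0.112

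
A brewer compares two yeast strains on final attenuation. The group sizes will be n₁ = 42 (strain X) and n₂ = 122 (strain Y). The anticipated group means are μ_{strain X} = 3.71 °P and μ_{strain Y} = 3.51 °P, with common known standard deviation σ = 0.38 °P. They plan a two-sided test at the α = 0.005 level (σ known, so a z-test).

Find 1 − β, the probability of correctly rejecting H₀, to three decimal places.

Standardized effect: d = |μ_{strain X} − μ_{strain Y}| / σ = |3.71 − 3.51| / 0.38 = 0.5263
Noncentrality parameter: δ = d / √(1/n₁ + 1/n₂) = 0.5263 / √(1/42 + 1/122) = 2.9419
Critical value for a two-sided test at α = 0.005: z_{α/2} = 2.807.
Power = Φ(δ − 2.807) + Φ(−δ − 2.807) = Φ(0.135) + Φ(-5.749) = 0.5536 + 0.0000 = 0.5536.

Power ≈ 0.554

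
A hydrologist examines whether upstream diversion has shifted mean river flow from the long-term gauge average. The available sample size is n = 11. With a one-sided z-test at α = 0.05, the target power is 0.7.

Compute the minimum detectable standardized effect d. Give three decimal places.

Need Φ(δ − 1.645) = 0.7, so δ = 1.645 + 0.524 = 2.169.
δ = d·√n ⇒ d = δ/√n = 2.169/√11 = 0.6541.

d ≈ 0.654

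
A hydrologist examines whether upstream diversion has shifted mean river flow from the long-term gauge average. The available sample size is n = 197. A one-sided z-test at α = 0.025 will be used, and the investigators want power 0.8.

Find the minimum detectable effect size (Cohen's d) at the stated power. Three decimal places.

Need Φ(δ − 1.960) = 0.8, so δ = 1.960 + 0.842 = 2.802.
δ = d·√n ⇒ d = δ/√n = 2.802/√197 = 0.1996.

d ≈ 0.200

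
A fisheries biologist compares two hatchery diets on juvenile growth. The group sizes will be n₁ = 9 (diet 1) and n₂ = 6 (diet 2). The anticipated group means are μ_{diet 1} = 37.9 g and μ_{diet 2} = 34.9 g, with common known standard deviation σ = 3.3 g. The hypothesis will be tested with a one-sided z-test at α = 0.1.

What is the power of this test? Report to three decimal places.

Standardized effect: d = |μ_{diet 1} − μ_{diet 2}| / σ = |37.9 − 34.9| / 3.3 = 0.9091
Noncentrality parameter: δ = d / √(1/n₁ + 1/n₂) = 0.9091 / √(1/9 + 1/6) = 1.7249
Critical value for a one-sided test at α = 0.1: z_α = 1.282.
Power = P(Z > 1.282 − δ) = Φ(0.443) = 0.6712.

Power ≈ 0.671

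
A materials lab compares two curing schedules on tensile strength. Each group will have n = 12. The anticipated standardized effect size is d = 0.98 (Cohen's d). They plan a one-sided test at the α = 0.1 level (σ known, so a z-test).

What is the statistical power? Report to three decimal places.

Power ≈ 0.868

Noncentrality parameter: δ = d·√(n/2) = 0.98 × √(12/2) = 2.4005
One-sided α = 0.1 → critical value z_{0.1} = 1.282.
Power = Φ(δ − 1.282) = Φ(1.119) = 0.8684.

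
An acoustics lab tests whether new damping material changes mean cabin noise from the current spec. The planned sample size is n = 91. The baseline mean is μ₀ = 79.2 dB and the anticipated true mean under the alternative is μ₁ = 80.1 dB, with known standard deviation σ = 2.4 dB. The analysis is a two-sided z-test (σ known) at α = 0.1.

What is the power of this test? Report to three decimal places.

Standardized effect: d = |μ₁ − μ₀| / σ = |80.1 − 79.2| / 2.4 = 0.3750
Noncentrality parameter: δ = d·√n = 0.3750 × √91 = 3.5773
Critical value for a two-sided test at α = 0.1: z_{α/2} = 1.645.
Power = Φ(δ − 1.645) + Φ(−δ − 1.645) = Φ(1.932) + Φ(-5.222) = 0.9733 + 0.0000 = 0.9733.

Power ≈ 0.973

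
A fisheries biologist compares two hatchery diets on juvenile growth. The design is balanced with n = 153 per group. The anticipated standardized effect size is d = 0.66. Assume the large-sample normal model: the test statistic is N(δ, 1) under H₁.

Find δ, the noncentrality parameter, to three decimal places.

δ = d·√(n/2) = 0.66 × √(153/2) = 5.7726

δ ≈ 5.773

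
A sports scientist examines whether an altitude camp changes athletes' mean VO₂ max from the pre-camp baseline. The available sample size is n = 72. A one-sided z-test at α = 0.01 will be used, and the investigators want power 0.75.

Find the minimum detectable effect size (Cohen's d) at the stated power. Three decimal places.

Need Φ(δ − 2.326) = 0.75, so δ = 2.326 + 0.674 = 3.001.
δ = d·√n ⇒ d = δ/√n = 3.001/√72 = 0.3537.

d ≈ 0.354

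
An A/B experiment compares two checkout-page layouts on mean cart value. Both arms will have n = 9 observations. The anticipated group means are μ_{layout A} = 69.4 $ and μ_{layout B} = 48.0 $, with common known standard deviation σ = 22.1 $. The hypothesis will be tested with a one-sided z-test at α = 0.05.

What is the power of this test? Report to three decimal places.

Power ≈ 0.659

Standardized effect: d = |μ_{layout A} − μ_{layout B}| / σ = |69.4 − 48.0| / 22.1 = 0.9683
Noncentrality parameter: δ = d·√(n/2) = 0.9683 × √(9/2) = 2.0541
Critical value for a one-sided test at α = 0.05: z_α = 1.645.
Power = P(Z > 1.645 − δ) = Φ(0.409) = 0.6588.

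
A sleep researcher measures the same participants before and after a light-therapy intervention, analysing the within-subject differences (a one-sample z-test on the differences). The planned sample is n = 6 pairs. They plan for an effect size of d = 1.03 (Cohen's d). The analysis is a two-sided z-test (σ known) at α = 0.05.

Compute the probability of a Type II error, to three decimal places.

β ≈ 0.287

Noncentrality parameter: λ = d·√n = 1.03 × √6 = 2.5230
Critical value for a two-sided test at α = 0.05: z_{α/2} = 1.960.
Power = Φ(λ − 1.960) + Φ(−λ − 1.960) = Φ(0.563) + Φ(-4.483) = 0.7133 + 0.0000 = 0.7133.
Type II error: β = 1 − power = 1 − 0.7133 = 0.2867.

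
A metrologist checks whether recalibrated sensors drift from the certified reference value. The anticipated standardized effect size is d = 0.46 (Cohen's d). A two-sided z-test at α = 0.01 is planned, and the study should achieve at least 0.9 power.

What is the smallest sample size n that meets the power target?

n = 71

For power 0.9 need Φ(δ − z_{0.005}) = 0.9, so δ = z_{0.005} + z_{0.10} = 2.576 + 1.282 = 3.857.
(The Φ(−δ − z_{α/2}) term is vanishingly small for δ > 0 and is dropped in the standard sample-size formula.)
δ = d·√n ⇒ n = (δ/d)² = (3.857 / 0.46)² = 70.32.
Round up to the next whole unit.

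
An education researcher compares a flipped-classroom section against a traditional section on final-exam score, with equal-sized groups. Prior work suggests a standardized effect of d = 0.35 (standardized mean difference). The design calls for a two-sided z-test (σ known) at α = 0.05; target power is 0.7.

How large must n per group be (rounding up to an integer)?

Set Φ(δ − 1.960) = 0.7; then δ − 1.960 = Φ⁻¹(0.7) = 0.524, giving δ = 2.484.
(The Φ(−δ − z_{α/2}) term is vanishingly small for δ > 0 and is dropped in the standard sample-size formula.)
δ = d·√(n/2) ⇒ n = 2(δ/d)² = 2 × (2.484 / 0.35)² = 100.77.
Rounding up, n = 101 per group.

n = 101 per group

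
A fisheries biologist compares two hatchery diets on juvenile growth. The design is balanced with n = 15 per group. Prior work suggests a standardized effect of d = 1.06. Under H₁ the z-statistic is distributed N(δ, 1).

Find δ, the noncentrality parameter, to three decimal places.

δ ≈ 2.903

The noncentrality parameter scales effect size by the design's sample-size factor: δ = d·√(n/2) = 1.06 × √(15/2) = 2.9029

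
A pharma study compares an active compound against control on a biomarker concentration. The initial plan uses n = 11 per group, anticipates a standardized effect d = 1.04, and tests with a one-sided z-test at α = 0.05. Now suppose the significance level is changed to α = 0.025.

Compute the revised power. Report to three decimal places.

Power ≈ 0.684

δ = d·√(n/2) = 1.04 × √(11/2) = 2.4390 (unchanged). New critical value: z_{0.025} = 1.960.
Revised power = Φ(δ − 1.960) = Φ(0.479) = 0.6840.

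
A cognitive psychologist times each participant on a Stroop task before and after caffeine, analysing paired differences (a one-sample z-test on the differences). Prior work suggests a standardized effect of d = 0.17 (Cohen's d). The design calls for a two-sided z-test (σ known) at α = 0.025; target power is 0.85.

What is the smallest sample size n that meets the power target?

For power 0.85 need Φ(δ − z_{0.0125}) = 0.85, so δ = z_{0.0125} + z_{0.15} = 2.241 + 1.036 = 3.278.
(Ignoring the negligible lower-tail rejection probability gives the usual closed-form inversion.)
δ = d·√n ⇒ n = (δ/d)² = (3.278 / 0.17)² = 371.77.
Round up to the next whole unit.

n = 372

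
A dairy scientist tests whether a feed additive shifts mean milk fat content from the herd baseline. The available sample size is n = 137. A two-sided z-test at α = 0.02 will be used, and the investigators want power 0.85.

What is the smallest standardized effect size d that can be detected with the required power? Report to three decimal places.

Need Φ(δ − 2.326) = 0.85, so δ = 2.326 + 1.036 = 3.363.
(The second rejection-region term Φ(−δ − z_{α/2}) is negligible and dropped.)
δ = d·√n ⇒ d = δ/√n = 3.363/√137 = 0.2873.

d ≈ 0.287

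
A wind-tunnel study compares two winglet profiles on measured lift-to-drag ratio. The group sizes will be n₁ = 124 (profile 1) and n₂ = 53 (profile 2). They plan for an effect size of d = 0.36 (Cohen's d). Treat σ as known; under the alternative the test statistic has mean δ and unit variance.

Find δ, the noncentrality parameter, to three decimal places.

δ ≈ 2.194

δ = d / √(1/n₁ + 1/n₂) = 0.36 / √(1/124 + 1/53) = 2.1936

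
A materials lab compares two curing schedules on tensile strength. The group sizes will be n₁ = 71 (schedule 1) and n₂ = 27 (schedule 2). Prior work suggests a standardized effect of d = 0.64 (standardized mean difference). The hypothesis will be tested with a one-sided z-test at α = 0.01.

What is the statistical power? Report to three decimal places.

Power ≈ 0.693

Noncentrality parameter: δ = d / √(1/n₁ + 1/n₂) = 0.64 / √(1/71 + 1/27) = 2.8306
One-sided α = 0.01 → critical value z_{0.01} = 2.326.
Power = P(Z > 2.326 − δ) = Φ(0.504) = 0.6930.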